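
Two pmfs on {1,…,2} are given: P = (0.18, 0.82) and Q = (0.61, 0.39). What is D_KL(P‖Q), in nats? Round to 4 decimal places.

0.3897 nats

D(P‖Q) = Σ p·ln(p/q).
  0.18·ln(0.18/0.61) = -0.21969
  0.82·ln(0.82/0.39) = 0.60939
D(P‖Q) = 0.3897 nats.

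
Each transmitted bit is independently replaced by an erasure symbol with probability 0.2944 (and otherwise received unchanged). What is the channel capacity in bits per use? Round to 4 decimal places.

0.7056 bits

Binary erasure channel: capacity C = 1 − ε.
C = 1 − 0.2944 = 0.7056 bits per channel use.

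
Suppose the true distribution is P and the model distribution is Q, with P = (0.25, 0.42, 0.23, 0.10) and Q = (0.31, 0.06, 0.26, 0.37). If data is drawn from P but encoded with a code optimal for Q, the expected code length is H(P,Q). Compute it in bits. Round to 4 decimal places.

2.7176 bits

H(P,Q) = −Σ p·log₂ q.
  −0.25·log₂(0.31) = 0.42241
  −0.42·log₂(0.06) = 1.70474
  −0.23·log₂(0.26) = 0.44699
  −0.10·log₂(0.37) = 0.14344
H(P,Q) = 2.7176 bits.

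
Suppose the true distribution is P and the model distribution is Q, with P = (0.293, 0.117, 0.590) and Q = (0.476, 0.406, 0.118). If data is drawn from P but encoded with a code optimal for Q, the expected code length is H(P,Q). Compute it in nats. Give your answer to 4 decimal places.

H(P,Q) = −Σ p·ln q.
  −0.293·ln(0.476) = 0.21750
  −0.117·ln(0.406) = 0.10546
  −0.590·ln(0.118) = 1.26087
H(P,Q) = 1.5838 nats.

1.5838 nats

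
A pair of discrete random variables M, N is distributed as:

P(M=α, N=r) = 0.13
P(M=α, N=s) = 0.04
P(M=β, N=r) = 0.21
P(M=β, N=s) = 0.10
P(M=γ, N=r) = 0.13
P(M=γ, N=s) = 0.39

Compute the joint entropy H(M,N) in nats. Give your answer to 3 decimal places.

H(M,N) = −Σ p(x,y)·ln p(x,y) over all 6 cells.
  cell (α,r): −0.13·ln0.13 = 0.2652
  cell (α,s): −0.04·ln0.04 = 0.1288
  cell (β,r): −0.21·ln0.21 = 0.3277
  cell (β,s): −0.10·ln0.10 = 0.2303
  cell (γ,r): −0.13·ln0.13 = 0.2652
  cell (γ,s): −0.39·ln0.39 = 0.3672
Sum = 1.584 nats.

1.584 nats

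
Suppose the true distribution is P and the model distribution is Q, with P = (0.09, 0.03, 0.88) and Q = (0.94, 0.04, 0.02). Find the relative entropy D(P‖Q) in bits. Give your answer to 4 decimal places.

D(P‖Q) = Σ p·log₂(p/q).
  0.09·log₂(0.09/0.94) = -0.30462
  0.03·log₂(0.03/0.04) = -0.01245
  0.88·log₂(0.88/0.02) = 4.80430
D(P‖Q) = 4.4872 bits.

4.4872 bits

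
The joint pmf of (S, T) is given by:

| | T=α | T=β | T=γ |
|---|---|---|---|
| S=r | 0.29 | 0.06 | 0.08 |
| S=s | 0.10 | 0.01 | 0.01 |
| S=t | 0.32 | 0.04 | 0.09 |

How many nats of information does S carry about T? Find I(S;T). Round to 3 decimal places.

Marginals: p(S) = (0.4300, 0.1200, 0.4500), p(T) = (0.7100, 0.1100, 0.1800).
I(S;T) = H(S) + H(T) − H(S,T).
H(S) = 0.9767, H(T) = 0.7946, H(S,T) = 1.7623.
I(S;T) = 0.9767 + 0.7946 − 1.7623 = 0.009 nats.

0.009 nats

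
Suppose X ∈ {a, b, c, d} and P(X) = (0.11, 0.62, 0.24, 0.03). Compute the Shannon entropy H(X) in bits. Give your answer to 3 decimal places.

H(X) = −Σ p·log₂ p.
  −(0.11)·log₂(0.11) = 0.3503
  −(0.62)·log₂(0.62) = 0.4276
  −(0.24)·log₂(0.24) = 0.4941
  −(0.03)·log₂(0.03) = 0.1518
Sum: 0.3503 + 0.4276 + 0.4941 + 0.1518 = 1.424 bits.

1.424 bits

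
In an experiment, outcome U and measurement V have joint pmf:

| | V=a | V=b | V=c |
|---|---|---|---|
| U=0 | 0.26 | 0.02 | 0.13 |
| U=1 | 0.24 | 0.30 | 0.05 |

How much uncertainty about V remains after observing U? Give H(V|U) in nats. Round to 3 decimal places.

Chain rule: H(V|U) = H(U,V) − H(U).
Marginals: p(U) = (0.4100, 0.5900), p(V) = (0.5000, 0.3200, 0.1800).
H(U,V) = 1.5472 nats; H(U) = 0.6769 nats.
H(V|U) = 1.5472 − 0.6769 = 0.870 nats.

0.870 nats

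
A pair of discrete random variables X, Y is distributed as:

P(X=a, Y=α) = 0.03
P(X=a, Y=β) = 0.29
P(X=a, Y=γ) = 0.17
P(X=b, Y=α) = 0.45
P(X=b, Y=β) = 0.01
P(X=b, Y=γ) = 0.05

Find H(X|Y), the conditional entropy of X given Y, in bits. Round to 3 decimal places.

0.395 bits

Marginals: p(X) = (0.4900, 0.5100), p(Y) = (0.4800, 0.3000, 0.2200).
H(X|Y) = Σ p(Y) · H(X|Y=·).
  Y=α: p=0.4800, H(X|Y=α) = 0.3373
  Y=β: p=0.3000, H(X|Y=β) = 0.2108
  Y=γ: p=0.2200, H(X|Y=γ) = 0.7732
Weighted sum = 0.395 bits.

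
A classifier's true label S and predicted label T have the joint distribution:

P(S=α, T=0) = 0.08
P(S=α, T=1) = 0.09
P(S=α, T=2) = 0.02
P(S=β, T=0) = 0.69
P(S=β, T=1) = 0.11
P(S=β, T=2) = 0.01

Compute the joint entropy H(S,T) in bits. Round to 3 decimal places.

1.503 bits

H(S,T) = −Σ p(x,y)·log₂ p(x,y) over all 6 cells.
  cell (α,0): −0.08·log₂0.08 = 0.2915
  cell (α,1): −0.09·log₂0.09 = 0.3127
  cell (α,2): −0.02·log₂0.02 = 0.1129
  cell (β,0): −0.69·log₂0.69 = 0.3694
  cell (β,1): −0.11·log₂0.11 = 0.3503
  cell (β,2): −0.01·log₂0.01 = 0.0664
Sum = 1.503 bits.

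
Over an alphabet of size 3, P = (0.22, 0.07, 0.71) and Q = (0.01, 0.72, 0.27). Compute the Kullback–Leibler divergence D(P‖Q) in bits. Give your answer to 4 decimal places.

D(P‖Q) = Σ p·log₂(p/q).
  0.22·log₂(0.22/0.01) = 0.98107
  0.07·log₂(0.07/0.72) = -0.23538
  0.71·log₂(0.71/0.27) = 0.99035
D(P‖Q) = 1.7360 bits.

1.7360 bits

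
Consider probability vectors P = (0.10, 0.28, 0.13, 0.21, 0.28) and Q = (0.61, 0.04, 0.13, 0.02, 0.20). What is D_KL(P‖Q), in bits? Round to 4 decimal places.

1.3735 bits

D(P‖Q) = Σ p·log₂(p/q).
  0.10·log₂(0.10/0.61) = -0.26088
  0.28·log₂(0.28/0.04) = 0.78606
  0.13·log₂(0.13/0.13) = 0.00000
  0.21·log₂(0.21/0.02) = 0.71239
  0.28·log₂(0.28/0.20) = 0.13592
D(P‖Q) = 1.3735 bits.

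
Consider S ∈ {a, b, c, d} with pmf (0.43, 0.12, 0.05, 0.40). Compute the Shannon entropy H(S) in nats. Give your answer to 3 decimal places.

H(S) = −Σ p·ln p.
  −(0.43)·ln(0.43) = 0.3629
  −(0.12)·ln(0.12) = 0.2544
  −(0.05)·ln(0.05) = 0.1498
  −(0.40)·ln(0.40) = 0.3665
Sum: 0.3629 + 0.2544 + 0.1498 + 0.3665 = 1.134 nats.

1.134 nats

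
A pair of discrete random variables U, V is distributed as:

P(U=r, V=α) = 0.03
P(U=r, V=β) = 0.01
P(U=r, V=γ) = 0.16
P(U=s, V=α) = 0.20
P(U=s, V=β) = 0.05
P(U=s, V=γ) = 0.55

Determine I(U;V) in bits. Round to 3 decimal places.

Marginals: p(U) = (0.2000, 0.8000), p(V) = (0.2300, 0.0600, 0.7100).
I(U;V) = Σ p(x,y)·log₂[p(x,y)/(p(x)p(y))].
  (r,α): 0.03·log₂(0.6522) = -0.0185
  (r,β): 0.01·log₂(0.8333) = -0.0026
  (r,γ): 0.16·log₂(1.1268) = 0.0275
  (s,α): 0.20·log₂(1.0870) = 0.0241
  (s,β): 0.05·log₂(1.0417) = 0.0029
  (s,γ): 0.55·log₂(0.9683) = -0.0256
Sum = 0.008 bits.

0.008 bits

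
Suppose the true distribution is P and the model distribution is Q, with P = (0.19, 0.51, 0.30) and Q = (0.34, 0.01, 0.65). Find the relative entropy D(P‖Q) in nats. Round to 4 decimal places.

1.6627 nats

D(P‖Q) = Σ p·ln(p/q).
  0.19·ln(0.19/0.34) = -0.11057
  0.51·ln(0.51/0.01) = 2.00523
  0.30·ln(0.30/0.65) = -0.23196
D(P‖Q) = 1.6627 nats.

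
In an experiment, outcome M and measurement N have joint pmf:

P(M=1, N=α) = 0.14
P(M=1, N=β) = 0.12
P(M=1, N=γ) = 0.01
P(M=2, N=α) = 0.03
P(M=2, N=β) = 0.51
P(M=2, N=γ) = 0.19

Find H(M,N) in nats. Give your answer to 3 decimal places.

H(M,N) = −Σ p(x,y)·ln p(x,y) over all 6 cells.
  cell (1,α): −0.14·ln0.14 = 0.2753
  cell (1,β): −0.12·ln0.12 = 0.2544
  cell (1,γ): −0.01·ln0.01 = 0.0461
  cell (2,α): −0.03·ln0.03 = 0.1052
  cell (2,β): −0.51·ln0.51 = 0.3434
  cell (2,γ): −0.19·ln0.19 = 0.3155
Sum = 1.340 nats.

1.340 nats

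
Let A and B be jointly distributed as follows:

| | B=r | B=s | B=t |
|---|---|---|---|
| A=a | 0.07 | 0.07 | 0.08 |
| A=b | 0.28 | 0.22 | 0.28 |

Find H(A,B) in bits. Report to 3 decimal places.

2.338 bits

H(A,B) = −Σ p(x,y)·log₂ p(x,y) over all 6 cells.
  cell (a,r): −0.07·log₂0.07 = 0.2686
  cell (a,s): −0.07·log₂0.07 = 0.2686
  cell (a,t): −0.08·log₂0.08 = 0.2915
  cell (b,r): −0.28·log₂0.28 = 0.5142
  cell (b,s): −0.22·log₂0.22 = 0.4806
  cell (b,t): −0.28·log₂0.28 = 0.5142
Sum = 2.338 bits.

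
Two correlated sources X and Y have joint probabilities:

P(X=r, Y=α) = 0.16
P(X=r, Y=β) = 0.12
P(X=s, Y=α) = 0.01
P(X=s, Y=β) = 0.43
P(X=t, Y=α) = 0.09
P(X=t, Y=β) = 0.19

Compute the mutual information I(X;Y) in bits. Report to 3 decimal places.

0.228 bits

Marginals: p(X) = (0.2800, 0.4400, 0.2800), p(Y) = (0.2600, 0.7400).
I(X;Y) = H(X) + H(Y) − H(X,Y).
H(X) = 1.5496, H(Y) = 0.8267, H(X,Y) = 2.1480.
I(X;Y) = 1.5496 + 0.8267 − 2.1480 = 0.228 bits.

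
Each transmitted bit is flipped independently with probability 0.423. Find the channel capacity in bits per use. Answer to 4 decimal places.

0.0172 bits

Binary symmetric channel: C = 1 − h₂(ε) where h₂ is the binary entropy function.
h₂(0.423) = −0.423·log₂0.423 − 0.577·log₂0.577 = 0.9828.
C = 1 − 0.9828 = 0.0172 bits per channel use.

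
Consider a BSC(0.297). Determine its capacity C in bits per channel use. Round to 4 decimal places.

Binary symmetric channel: C = 1 − h₂(ε) where h₂ is the binary entropy function.
h₂(0.297) = −0.297·log₂0.297 − 0.703·log₂0.703 = 0.8776.
C = 1 − 0.8776 = 0.1224 bits per channel use.

0.1224 bits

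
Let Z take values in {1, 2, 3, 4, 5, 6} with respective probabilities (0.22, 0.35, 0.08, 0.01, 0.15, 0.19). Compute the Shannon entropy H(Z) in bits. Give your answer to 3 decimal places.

2.234 bits

H(Z) = −Σ p·log₂ p.
  −(0.22)·log₂(0.22) = 0.4806
  −(0.35)·log₂(0.35) = 0.5301
  −(0.08)·log₂(0.08) = 0.2915
  −(0.01)·log₂(0.01) = 0.0664
  −(0.15)·log₂(0.15) = 0.4105
  −(0.19)·log₂(0.19) = 0.4552
Sum: 0.4806 + 0.5301 + 0.2915 + 0.0664 + 0.4105 + 0.4552 = 2.234 bits.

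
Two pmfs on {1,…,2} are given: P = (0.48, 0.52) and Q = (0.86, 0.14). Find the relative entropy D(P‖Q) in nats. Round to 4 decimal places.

D(P‖Q) = Σ p·ln(p/q).
  0.48·ln(0.48/0.86) = -0.27991
  0.52·ln(0.52/0.14) = 0.68234
D(P‖Q) = 0.4024 nats.

0.4024 nats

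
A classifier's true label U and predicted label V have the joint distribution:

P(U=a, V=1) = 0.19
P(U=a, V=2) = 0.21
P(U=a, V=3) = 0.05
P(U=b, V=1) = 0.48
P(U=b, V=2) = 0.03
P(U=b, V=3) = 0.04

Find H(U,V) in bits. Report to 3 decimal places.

H(U,V) = −Σ p(x,y)·log₂ p(x,y) over all 6 cells.
  cell (a,1): −0.19·log₂0.19 = 0.4552
  cell (a,2): −0.21·log₂0.21 = 0.4728
  cell (a,3): −0.05·log₂0.05 = 0.2161
  cell (b,1): −0.48·log₂0.48 = 0.5083
  cell (b,2): −0.03·log₂0.03 = 0.1518
  cell (b,3): −0.04·log₂0.04 = 0.1858
Sum = 1.990 bits.

1.990 bits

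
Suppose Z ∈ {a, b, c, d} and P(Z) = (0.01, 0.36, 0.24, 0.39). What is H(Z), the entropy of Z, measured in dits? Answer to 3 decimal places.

0.488 dits

H(Z) = −Σ p·log₁₀ p.
  −(0.01)·log₁₀(0.01) = 0.0200
  −(0.36)·log₁₀(0.36) = 0.1597
  −(0.24)·log₁₀(0.24) = 0.1487
  −(0.39)·log₁₀(0.39) = 0.1595
Sum: 0.0200 + 0.1597 + 0.1487 + 0.1595 = 0.488 dits.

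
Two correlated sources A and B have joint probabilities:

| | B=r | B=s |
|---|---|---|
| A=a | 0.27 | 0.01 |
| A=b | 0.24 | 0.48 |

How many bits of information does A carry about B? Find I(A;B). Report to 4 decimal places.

Marginals: p(A) = (0.2800, 0.7200), p(B) = (0.5100, 0.4900).
I(A;B) = Σ p(x,y)·log₂[p(x,y)/(p(x)p(y))].
  (a,r): 0.27·log₂(1.8908) = 0.24812
  (a,s): 0.01·log₂(0.0729) = -0.03778
  (b,r): 0.24·log₂(0.6536) = -0.14725
  (b,s): 0.48·log₂(1.3605) = 0.21321
Sum = 0.2763 bits.

0.2763 bits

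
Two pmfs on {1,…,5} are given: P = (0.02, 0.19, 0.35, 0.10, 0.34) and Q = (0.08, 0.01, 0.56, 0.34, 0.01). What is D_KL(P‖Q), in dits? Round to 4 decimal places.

D(P‖Q) = Σ p·log₁₀(p/q).
  0.02·log₁₀(0.02/0.08) = -0.01204
  0.19·log₁₀(0.19/0.01) = 0.24296
  0.35·log₁₀(0.35/0.56) = -0.07144
  0.10·log₁₀(0.10/0.34) = -0.05315
  0.34·log₁₀(0.34/0.01) = 0.52070
D(P‖Q) = 0.6270 dits.

0.6270 dits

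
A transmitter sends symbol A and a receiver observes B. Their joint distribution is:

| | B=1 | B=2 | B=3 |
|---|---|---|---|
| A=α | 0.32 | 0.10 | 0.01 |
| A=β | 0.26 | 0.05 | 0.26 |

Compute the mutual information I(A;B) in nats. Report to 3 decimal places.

0.146 nats

Marginals: p(A) = (0.4300, 0.5700), p(B) = (0.5800, 0.1500, 0.2700).
I(A;B) = H(A) + H(B) − H(A,B).
H(A) = 0.6833, H(B) = 0.9540, H(A,B) = 1.4912.
I(A;B) = 0.6833 + 0.9540 − 1.4912 = 0.146 nats.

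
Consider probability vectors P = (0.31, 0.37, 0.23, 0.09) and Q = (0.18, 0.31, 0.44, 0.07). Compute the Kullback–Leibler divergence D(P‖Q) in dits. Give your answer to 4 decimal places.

0.0466 dits

D(P‖Q) = Σ p·log₁₀(p/q).
  0.31·log₁₀(0.31/0.18) = 0.07319
  0.37·log₁₀(0.37/0.31) = 0.02843
  0.23·log₁₀(0.23/0.44) = -0.06480
  0.09·log₁₀(0.09/0.07) = 0.00982
D(P‖Q) = 0.0466 dits.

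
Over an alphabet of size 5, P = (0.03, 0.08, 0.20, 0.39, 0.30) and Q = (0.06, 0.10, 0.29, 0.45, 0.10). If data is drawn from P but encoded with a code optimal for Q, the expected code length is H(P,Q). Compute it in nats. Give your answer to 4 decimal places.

1.5184 nats

H(P,Q) = −Σ p·ln q.
  −0.03·ln(0.06) = 0.08440
  −0.08·ln(0.10) = 0.18421
  −0.20·ln(0.29) = 0.24757
  −0.39·ln(0.45) = 0.31142
  −0.30·ln(0.10) = 0.69078
H(P,Q) = 1.5184 nats.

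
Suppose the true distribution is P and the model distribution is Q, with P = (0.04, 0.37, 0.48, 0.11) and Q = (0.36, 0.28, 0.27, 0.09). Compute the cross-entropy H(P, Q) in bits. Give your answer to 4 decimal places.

2.0273 bits

H(P,Q) = −Σ p·log₂ q.
  −0.04·log₂(0.36) = 0.05896
  −0.37·log₂(0.28) = 0.67951
  −0.48·log₂(0.27) = 0.90670
  −0.11·log₂(0.09) = 0.38213
H(P,Q) = 2.0273 bits.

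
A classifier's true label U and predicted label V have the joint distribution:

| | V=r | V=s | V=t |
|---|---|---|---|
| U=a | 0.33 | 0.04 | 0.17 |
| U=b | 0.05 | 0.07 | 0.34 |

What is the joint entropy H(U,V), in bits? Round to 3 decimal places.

H(U,V) = −Σ p(x,y)·log₂ p(x,y) over all 6 cells.
  cell (a,r): −0.33·log₂0.33 = 0.5278
  cell (a,s): −0.04·log₂0.04 = 0.1858
  cell (a,t): −0.17·log₂0.17 = 0.4346
  cell (b,r): −0.05·log₂0.05 = 0.2161
  cell (b,s): −0.07·log₂0.07 = 0.2686
  cell (b,t): −0.34·log₂0.34 = 0.5292
Sum = 2.162 bits.

2.162 bits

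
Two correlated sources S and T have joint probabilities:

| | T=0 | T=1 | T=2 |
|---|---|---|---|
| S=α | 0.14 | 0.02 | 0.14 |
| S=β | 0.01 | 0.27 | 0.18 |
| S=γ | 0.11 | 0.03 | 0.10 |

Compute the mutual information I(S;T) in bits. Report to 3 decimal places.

Marginals: p(S) = (0.3000, 0.4600, 0.2400), p(T) = (0.2600, 0.3200, 0.4200).
I(S;T) = Σ p(x,y)·log₂[p(x,y)/(p(x)p(y))].
  (α,0): 0.14·log₂(1.7949) = 0.1181
  (α,1): 0.02·log₂(0.2083) = -0.0453
  (α,2): 0.14·log₂(1.1111) = 0.0213
  (β,0): 0.01·log₂(0.0836) = -0.0358
  (β,1): 0.27·log₂(1.8342) = 0.2363
  (β,2): 0.18·log₂(0.9317) = -0.0184
  (γ,0): 0.11·log₂(1.7628) = 0.0900
  (γ,1): 0.03·log₂(0.3906) = -0.0407
  (γ,2): 0.10·log₂(0.9921) = -0.0011
Sum = 0.324 bits.

0.324 bits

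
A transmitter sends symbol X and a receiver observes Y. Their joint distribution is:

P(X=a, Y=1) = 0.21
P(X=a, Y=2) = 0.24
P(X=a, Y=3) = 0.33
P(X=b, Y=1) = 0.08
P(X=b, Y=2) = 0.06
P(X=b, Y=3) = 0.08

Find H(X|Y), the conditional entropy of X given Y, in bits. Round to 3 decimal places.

0.755 bits

Marginals: p(X) = (0.7800, 0.2200), p(Y) = (0.2900, 0.3000, 0.4100).
H(X|Y) = Σ p(Y) · H(X|Y=·).
  Y=1: p=0.2900, H(X|Y=1) = 0.8498
  Y=2: p=0.3000, H(X|Y=2) = 0.7219
  Y=3: p=0.4100, H(X|Y=3) = 0.7121
Weighted sum = 0.755 bits.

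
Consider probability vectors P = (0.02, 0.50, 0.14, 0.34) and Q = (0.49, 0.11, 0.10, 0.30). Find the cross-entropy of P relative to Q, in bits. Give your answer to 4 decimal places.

H(P,Q) = −Σ p·log₂ q.
  −0.02·log₂(0.49) = 0.02058
  −0.50·log₂(0.11) = 1.59221
  −0.14·log₂(0.10) = 0.46507
  −0.34·log₂(0.30) = 0.59057
H(P,Q) = 2.6684 bits.

2.6684 bits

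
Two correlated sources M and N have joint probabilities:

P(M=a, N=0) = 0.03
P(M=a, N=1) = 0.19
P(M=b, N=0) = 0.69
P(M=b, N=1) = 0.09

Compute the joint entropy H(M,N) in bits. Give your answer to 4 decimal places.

1.2890 bits

H(M,N) = −Σ p(x,y)·log₂ p(x,y) over all 4 cells.
  cell (a,0): −0.03·log₂0.03 = 0.15177
  cell (a,1): −0.19·log₂0.19 = 0.45523
  cell (b,0): −0.69·log₂0.69 = 0.36938
  cell (b,1): −0.09·log₂0.09 = 0.31265
Sum = 1.2890 bits.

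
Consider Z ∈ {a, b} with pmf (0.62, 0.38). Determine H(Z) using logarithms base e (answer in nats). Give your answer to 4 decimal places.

0.6641 nats

H(Z) = −Σ p·ln p.
  −(0.62)·ln(0.62) = 0.29638
  −(0.38)·ln(0.38) = 0.36768
Sum: 0.29638 + 0.36768 = 0.6641 nats.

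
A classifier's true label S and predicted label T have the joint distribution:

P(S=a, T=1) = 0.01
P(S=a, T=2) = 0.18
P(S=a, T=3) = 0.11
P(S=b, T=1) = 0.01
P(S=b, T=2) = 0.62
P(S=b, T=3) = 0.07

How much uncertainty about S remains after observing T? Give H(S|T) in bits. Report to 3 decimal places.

Chain rule: H(S|T) = H(S,T) − H(T).
Marginals: p(S) = (0.3000, 0.7000), p(T) = (0.0200, 0.8000, 0.1800).
H(S,T) = 1.6246 bits; H(T) = 0.8157 bits.
H(S|T) = 1.6246 − 0.8157 = 0.809 bits.

0.809 bits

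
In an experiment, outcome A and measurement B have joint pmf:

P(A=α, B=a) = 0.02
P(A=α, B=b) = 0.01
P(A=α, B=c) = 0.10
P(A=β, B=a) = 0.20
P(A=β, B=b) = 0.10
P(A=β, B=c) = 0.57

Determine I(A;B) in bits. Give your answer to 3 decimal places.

Marginals: p(A) = (0.1300, 0.8700), p(B) = (0.2200, 0.1100, 0.6700).
I(A;B) = H(A) + H(B) − H(A,B).
H(A) = 0.5574, H(B) = 1.2180, H(A,B) = 1.7703.
I(A;B) = 0.5574 + 1.2180 − 1.7703 = 0.005 bits.

0.005 bits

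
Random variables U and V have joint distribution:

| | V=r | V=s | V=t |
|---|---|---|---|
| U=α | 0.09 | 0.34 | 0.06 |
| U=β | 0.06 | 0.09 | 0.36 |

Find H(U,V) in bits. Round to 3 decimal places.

2.172 bits

H(U,V) = −Σ p(x,y)·log₂ p(x,y) over all 6 cells.
  cell (α,r): −0.09·log₂0.09 = 0.3127
  cell (α,s): −0.34·log₂0.34 = 0.5292
  cell (α,t): −0.06·log₂0.06 = 0.2435
  cell (β,r): −0.06·log₂0.06 = 0.2435
  cell (β,s): −0.09·log₂0.09 = 0.3127
  cell (β,t): −0.36·log₂0.36 = 0.5306
Sum = 2.172 bits.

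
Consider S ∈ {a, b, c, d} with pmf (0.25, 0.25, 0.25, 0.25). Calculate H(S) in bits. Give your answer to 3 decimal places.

2.000 bits

H(S) = −Σ p·log₂ p.
  −(0.25)·log₂(0.25) = 0.5000
  −(0.25)·log₂(0.25) = 0.5000
  −(0.25)·log₂(0.25) = 0.5000
  −(0.25)·log₂(0.25) = 0.5000
Sum: 0.5000 + 0.5000 + 0.5000 + 0.5000 = 2.000 bits.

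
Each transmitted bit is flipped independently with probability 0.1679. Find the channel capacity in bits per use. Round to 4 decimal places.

0.3471 bits

Binary symmetric channel: C = 1 − h₂(ε) where h₂ is the binary entropy function.
h₂(0.1679) = −0.1679·log₂0.1679 − 0.8321·log₂0.8321 = 0.6529.
C = 1 − 0.6529 = 0.3471 bits per channel use.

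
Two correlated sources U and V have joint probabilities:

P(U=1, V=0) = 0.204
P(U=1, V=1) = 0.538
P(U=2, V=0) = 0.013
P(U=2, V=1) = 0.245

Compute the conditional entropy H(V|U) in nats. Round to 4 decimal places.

Marginals: p(U) = (0.7420, 0.2580), p(V) = (0.2170, 0.7830).
H(V|U) = Σ p(U) · H(V|U=·).
  U=1: p=0.7420, H(V|U=1) = 0.5881
  U=2: p=0.2580, H(V|U=2) = 0.1997
Weighted sum = 0.4879 nats.

0.4879 nats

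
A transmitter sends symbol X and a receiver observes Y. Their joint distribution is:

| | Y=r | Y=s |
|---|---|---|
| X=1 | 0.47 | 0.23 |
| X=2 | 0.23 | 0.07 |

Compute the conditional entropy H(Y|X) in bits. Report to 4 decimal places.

Marginals: p(X) = (0.7000, 0.3000), p(Y) = (0.7000, 0.3000).
H(Y|X) = Σ p(X) · H(Y|X=·).
  X=1: p=0.7000, H(Y|X=1) = 0.9135
  X=2: p=0.3000, H(Y|X=2) = 0.7838
Weighted sum = 0.8746 bits.

0.8746 bits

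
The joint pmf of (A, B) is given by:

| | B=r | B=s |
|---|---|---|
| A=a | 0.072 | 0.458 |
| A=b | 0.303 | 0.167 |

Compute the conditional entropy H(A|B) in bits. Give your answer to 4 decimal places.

Chain rule: H(A|B) = H(A,B) − H(B).
Marginals: p(A) = (0.5300, 0.4700), p(B) = (0.3750, 0.6250).
H(A,B) = 1.7424 bits; H(B) = 0.9544 bits.
H(A|B) = 1.7424 − 0.9544 = 0.7880 bits.

0.7880 bits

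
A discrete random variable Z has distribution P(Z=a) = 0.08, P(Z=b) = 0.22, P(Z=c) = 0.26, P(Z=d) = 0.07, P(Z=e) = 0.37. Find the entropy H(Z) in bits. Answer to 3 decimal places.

H(Z) = −Σ p·log₂ p.
  −(0.08)·log₂(0.08) = 0.2915
  −(0.22)·log₂(0.22) = 0.4806
  −(0.26)·log₂(0.26) = 0.5053
  −(0.07)·log₂(0.07) = 0.2686
  −(0.37)·log₂(0.37) = 0.5307
Sum: 0.2915 + 0.4806 + 0.5053 + 0.2686 + 0.5307 = 2.077 bits.

2.077 bits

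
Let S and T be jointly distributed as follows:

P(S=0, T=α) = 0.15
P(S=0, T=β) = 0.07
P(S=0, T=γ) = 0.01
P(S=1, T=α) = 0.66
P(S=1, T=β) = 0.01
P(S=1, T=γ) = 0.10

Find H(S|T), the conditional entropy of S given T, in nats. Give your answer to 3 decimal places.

Marginals: p(S) = (0.2300, 0.7700), p(T) = (0.8100, 0.0800, 0.1100).
H(S|T) = Σ p(T) · H(S|T=·).
  T=α: p=0.8100, H(S|T=α) = 0.4792
  T=β: p=0.0800, H(S|T=β) = 0.3768
  T=γ: p=0.1100, H(S|T=γ) = 0.3046
Weighted sum = 0.452 nats.

0.452 nats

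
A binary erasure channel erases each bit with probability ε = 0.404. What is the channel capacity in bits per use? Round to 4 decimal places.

0.5960 bits

Binary erasure channel: capacity C = 1 − ε.
C = 1 − 0.404 = 0.5960 bits per channel use.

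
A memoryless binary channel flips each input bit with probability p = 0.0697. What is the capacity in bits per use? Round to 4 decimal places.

0.6352 bits

Binary symmetric channel: C = 1 − h₂(ε) where h₂ is the binary entropy function.
h₂(0.0697) = −0.0697·log₂0.0697 − 0.9303·log₂0.9303 = 0.3648.
C = 1 − 0.3648 = 0.6352 bits per channel use.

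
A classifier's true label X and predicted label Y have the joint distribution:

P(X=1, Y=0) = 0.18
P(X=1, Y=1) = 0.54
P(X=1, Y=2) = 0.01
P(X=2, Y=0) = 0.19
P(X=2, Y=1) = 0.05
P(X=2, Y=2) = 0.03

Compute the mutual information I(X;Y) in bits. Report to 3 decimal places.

0.192 bits

Marginals: p(X) = (0.7300, 0.2700), p(Y) = (0.3700, 0.5900, 0.0400).
I(X;Y) = H(X) + H(Y) − H(X,Y).
H(X) = 0.8415, H(Y) = 1.1656, H(X,Y) = 1.8149.
I(X;Y) = 0.8415 + 1.1656 − 1.8149 = 0.192 bits.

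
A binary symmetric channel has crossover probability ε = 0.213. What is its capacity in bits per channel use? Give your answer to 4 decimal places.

0.2528 bits

Binary symmetric channel: C = 1 − h₂(ε) where h₂ is the binary entropy function.
h₂(0.213) = −0.213·log₂0.213 − 0.787·log₂0.787 = 0.7472.
C = 1 − 0.7472 = 0.2528 bits per channel use.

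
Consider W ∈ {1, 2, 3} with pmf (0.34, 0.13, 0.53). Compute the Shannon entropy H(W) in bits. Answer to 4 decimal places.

1.3973 bits

H(W) = −Σ p·log₂ p.
  −(0.34)·log₂(0.34) = 0.52917
  −(0.13)·log₂(0.13) = 0.38264
  −(0.53)·log₂(0.53) = 0.48545
Sum: 0.52917 + 0.38264 + 0.48545 = 1.3973 bits.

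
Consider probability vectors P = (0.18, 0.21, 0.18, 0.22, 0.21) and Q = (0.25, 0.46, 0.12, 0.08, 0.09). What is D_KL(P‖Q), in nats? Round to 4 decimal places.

D(P‖Q) = Σ p·ln(p/q).
  0.18·ln(0.18/0.25) = -0.05913
  0.21·ln(0.21/0.46) = -0.16466
  0.18·ln(0.18/0.12) = 0.07298
  0.22·ln(0.22/0.08) = 0.22255
  0.21·ln(0.21/0.09) = 0.17793
D(P‖Q) = 0.2497 nats.

0.2497 nats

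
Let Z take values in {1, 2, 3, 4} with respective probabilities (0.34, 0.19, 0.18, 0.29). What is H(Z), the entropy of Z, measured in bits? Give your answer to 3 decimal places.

1.948 bits

H(Z) = −Σ p·log₂ p.
  −(0.34)·log₂(0.34) = 0.5292
  −(0.19)·log₂(0.19) = 0.4552
  −(0.18)·log₂(0.18) = 0.4453
  −(0.29)·log₂(0.29) = 0.5179
Sum: 0.5292 + 0.4552 + 0.4453 + 0.5179 = 1.948 bits.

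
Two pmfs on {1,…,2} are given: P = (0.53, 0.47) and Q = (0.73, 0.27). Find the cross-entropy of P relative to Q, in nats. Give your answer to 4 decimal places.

H(P,Q) = −Σ p·ln q.
  −0.53·ln(0.73) = 0.16680
  −0.47·ln(0.27) = 0.61539
H(P,Q) = 0.7822 nats.

0.7822 nats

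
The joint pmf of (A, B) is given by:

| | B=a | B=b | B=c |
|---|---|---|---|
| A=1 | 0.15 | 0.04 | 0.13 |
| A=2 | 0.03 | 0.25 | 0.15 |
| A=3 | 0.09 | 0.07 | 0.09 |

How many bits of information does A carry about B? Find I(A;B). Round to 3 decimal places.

Marginals: p(A) = (0.3200, 0.4300, 0.2500), p(B) = (0.2700, 0.3600, 0.3700).
I(A;B) = H(A) + H(B) − H(A,B).
H(A) = 1.5496, H(B) = 1.5714, H(A,B) = 2.9351.
I(A;B) = 1.5496 + 1.5714 − 2.9351 = 0.186 bits.

0.186 bits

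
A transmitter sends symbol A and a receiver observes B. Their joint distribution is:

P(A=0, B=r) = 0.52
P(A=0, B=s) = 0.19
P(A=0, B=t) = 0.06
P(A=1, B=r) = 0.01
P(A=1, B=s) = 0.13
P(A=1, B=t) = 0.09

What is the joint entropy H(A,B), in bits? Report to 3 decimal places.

1.951 bits

H(A,B) = −Σ p(x,y)·log₂ p(x,y) over all 6 cells.
  cell (0,r): −0.52·log₂0.52 = 0.4906
  cell (0,s): −0.19·log₂0.19 = 0.4552
  cell (0,t): −0.06·log₂0.06 = 0.2435
  cell (1,r): −0.01·log₂0.01 = 0.0664
  cell (1,s): −0.13·log₂0.13 = 0.3826
  cell (1,t): −0.09·log₂0.09 = 0.3127
Sum = 1.951 bits.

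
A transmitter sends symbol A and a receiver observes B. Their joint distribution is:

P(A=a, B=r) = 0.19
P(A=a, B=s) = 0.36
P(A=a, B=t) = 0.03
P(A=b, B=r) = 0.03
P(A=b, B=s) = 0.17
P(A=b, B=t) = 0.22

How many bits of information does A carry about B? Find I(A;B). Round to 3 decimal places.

Marginals: p(A) = (0.5800, 0.4200), p(B) = (0.2200, 0.5300, 0.2500).
I(A;B) = Σ p(x,y)·log₂[p(x,y)/(p(x)p(y))].
  (a,r): 0.19·log₂(1.4890) = 0.1091
  (a,s): 0.36·log₂(1.1711) = 0.0820
  (a,t): 0.03·log₂(0.2069) = -0.0682
  (b,r): 0.03·log₂(0.3247) = -0.0487
  (b,s): 0.17·log₂(0.7637) = -0.0661
  (b,t): 0.22·log₂(2.0952) = 0.2348
Sum = 0.243 bits.

0.243 bits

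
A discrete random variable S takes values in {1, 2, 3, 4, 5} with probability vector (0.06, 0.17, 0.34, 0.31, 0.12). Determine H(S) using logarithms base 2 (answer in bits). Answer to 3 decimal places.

H(S) = −Σ p·log₂ p.
  −(0.06)·log₂(0.06) = 0.2435
  −(0.17)·log₂(0.17) = 0.4346
  −(0.34)·log₂(0.34) = 0.5292
  −(0.31)·log₂(0.31) = 0.5238
  −(0.12)·log₂(0.12) = 0.3671
Sum: 0.2435 + 0.4346 + 0.5292 + 0.5238 + 0.3671 = 2.098 bits.

2.098 bits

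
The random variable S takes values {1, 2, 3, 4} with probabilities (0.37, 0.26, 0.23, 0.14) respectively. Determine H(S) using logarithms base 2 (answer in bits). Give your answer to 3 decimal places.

H(S) = −Σ p·log₂ p.
  −(0.37)·log₂(0.37) = 0.5307
  −(0.26)·log₂(0.26) = 0.5053
  −(0.23)·log₂(0.23) = 0.4877
  −(0.14)·log₂(0.14) = 0.3971
Sum: 0.5307 + 0.5053 + 0.4877 + 0.3971 = 1.921 bits.

1.921 bits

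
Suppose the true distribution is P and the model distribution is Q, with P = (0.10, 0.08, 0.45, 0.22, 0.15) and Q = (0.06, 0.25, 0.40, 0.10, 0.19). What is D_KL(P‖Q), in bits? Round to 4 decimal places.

0.2177 bits

D(P‖Q) = Σ p·log₂(p/q).
  0.10·log₂(0.10/0.06) = 0.07370
  0.08·log₂(0.08/0.25) = -0.13151
  0.45·log₂(0.45/0.40) = 0.07647
  0.22·log₂(0.22/0.10) = 0.25025
  0.15·log₂(0.15/0.19) = -0.05116
D(P‖Q) = 0.2177 bits.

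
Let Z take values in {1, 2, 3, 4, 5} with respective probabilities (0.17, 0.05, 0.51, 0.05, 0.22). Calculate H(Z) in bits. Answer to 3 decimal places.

1.843 bits

H(Z) = −Σ p·log₂ p.
  −(0.17)·log₂(0.17) = 0.4346
  −(0.05)·log₂(0.05) = 0.2161
  −(0.51)·log₂(0.51) = 0.4954
  −(0.05)·log₂(0.05) = 0.2161
  −(0.22)·log₂(0.22) = 0.4806
Sum: 0.4346 + 0.2161 + 0.4954 + 0.2161 + 0.4806 = 1.843 bits.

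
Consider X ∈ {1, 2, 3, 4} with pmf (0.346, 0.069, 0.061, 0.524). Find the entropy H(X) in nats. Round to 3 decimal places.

H(X) = −Σ p·ln p.
  −(0.346)·ln(0.346) = 0.3672
  −(0.069)·ln(0.069) = 0.1845
  −(0.061)·ln(0.061) = 0.1706
  −(0.524)·ln(0.524) = 0.3386
Sum: 0.3672 + 0.1845 + 0.1706 + 0.3386 = 1.061 nats.

1.061 nats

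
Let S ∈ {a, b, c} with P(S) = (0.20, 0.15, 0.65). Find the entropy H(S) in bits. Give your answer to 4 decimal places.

H(S) = −Σ p·log₂ p.
  −(0.20)·log₂(0.20) = 0.46439
  −(0.15)·log₂(0.15) = 0.41054
  −(0.65)·log₂(0.65) = 0.40397
Sum: 0.46439 + 0.41054 + 0.40397 = 1.2789 bits.

1.2789 bits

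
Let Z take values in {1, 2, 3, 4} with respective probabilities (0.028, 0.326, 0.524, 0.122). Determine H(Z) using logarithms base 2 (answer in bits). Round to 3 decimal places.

1.530 bits

H(Z) = −Σ p·log₂ p.
  −(0.028)·log₂(0.028) = 0.1444
  −(0.326)·log₂(0.326) = 0.5272
  −(0.524)·log₂(0.524) = 0.4886
  −(0.122)·log₂(0.122) = 0.3703
Sum: 0.1444 + 0.5272 + 0.4886 + 0.3703 = 1.530 bits.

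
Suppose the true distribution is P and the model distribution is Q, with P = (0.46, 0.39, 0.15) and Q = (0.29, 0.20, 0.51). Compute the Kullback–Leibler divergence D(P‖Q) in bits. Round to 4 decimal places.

D(P‖Q) = Σ p·log₂(p/q).
  0.46·log₂(0.46/0.29) = 0.30617
  0.39·log₂(0.39/0.20) = 0.37575
  0.15·log₂(0.15/0.51) = -0.26483
D(P‖Q) = 0.4171 bits.

0.4171 bits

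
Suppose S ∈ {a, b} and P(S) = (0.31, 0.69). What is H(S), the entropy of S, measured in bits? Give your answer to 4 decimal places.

0.8932 bits

H(S) = −Σ p·log₂ p.
  −(0.31)·log₂(0.31) = 0.52379
  −(0.69)·log₂(0.69) = 0.36938
Sum: 0.52379 + 0.36938 = 0.8932 bits.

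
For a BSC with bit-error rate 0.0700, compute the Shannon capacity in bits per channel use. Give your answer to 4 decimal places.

Binary symmetric channel: C = 1 − h₂(ε) where h₂ is the binary entropy function.
h₂(0.0700) = −0.0700·log₂0.0700 − 0.9300·log₂0.9300 = 0.3659.
C = 1 − 0.3659 = 0.6341 bits per channel use.

0.6341 bits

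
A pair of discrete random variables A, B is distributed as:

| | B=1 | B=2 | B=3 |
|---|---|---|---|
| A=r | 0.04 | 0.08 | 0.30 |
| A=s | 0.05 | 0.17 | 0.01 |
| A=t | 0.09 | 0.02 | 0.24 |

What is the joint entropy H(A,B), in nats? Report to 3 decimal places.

1.827 nats

H(A,B) = −Σ p(x,y)·ln p(x,y) over all 9 cells.
  cell (r,1): −0.04·ln0.04 = 0.1288
  cell (r,2): −0.08·ln0.08 = 0.2021
  cell (r,3): −0.30·ln0.30 = 0.3612
  cell (s,1): −0.05·ln0.05 = 0.1498
  cell (s,2): −0.17·ln0.17 = 0.3012
  cell (s,3): −0.01·ln0.01 = 0.0461
  cell (t,1): −0.09·ln0.09 = 0.2167
  cell (t,2): −0.02·ln0.02 = 0.0782
  cell (t,3): −0.24·ln0.24 = 0.3425
Sum = 1.827 nats.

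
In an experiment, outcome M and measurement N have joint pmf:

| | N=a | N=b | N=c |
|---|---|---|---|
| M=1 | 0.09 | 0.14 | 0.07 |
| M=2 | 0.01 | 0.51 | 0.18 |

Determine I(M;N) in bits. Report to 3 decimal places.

0.132 bits

Marginals: p(M) = (0.3000, 0.7000), p(N) = (0.1000, 0.6500, 0.2500).
I(M;N) = H(M) + H(N) − H(M,N).
H(M) = 0.8813, H(N) = 1.2362, H(M,N) = 1.9855.
I(M;N) = 0.8813 + 1.2362 − 1.9855 = 0.132 bits.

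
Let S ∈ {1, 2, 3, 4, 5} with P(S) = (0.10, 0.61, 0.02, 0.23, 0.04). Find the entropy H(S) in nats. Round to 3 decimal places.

1.077 nats

H(S) = −Σ p·ln p.
  −(0.10)·ln(0.10) = 0.2303
  −(0.61)·ln(0.61) = 0.3015
  −(0.02)·ln(0.02) = 0.0782
  −(0.23)·ln(0.23) = 0.3380
  −(0.04)·ln(0.04) = 0.1288
Sum: 0.2303 + 0.3015 + 0.0782 + 0.3380 + 0.1288 = 1.077 nats.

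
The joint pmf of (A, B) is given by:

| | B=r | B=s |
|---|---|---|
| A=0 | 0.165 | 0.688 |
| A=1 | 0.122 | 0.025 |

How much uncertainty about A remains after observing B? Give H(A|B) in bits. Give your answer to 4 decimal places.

0.4386 bits

Chain rule: H(A|B) = H(A,B) − H(B).
Marginals: p(A) = (0.8530, 0.1470), p(B) = (0.2870, 0.7130).
H(A,B) = 1.3034 bits; H(B) = 0.8648 bits.
H(A|B) = 1.3034 − 0.8648 = 0.4386 bits.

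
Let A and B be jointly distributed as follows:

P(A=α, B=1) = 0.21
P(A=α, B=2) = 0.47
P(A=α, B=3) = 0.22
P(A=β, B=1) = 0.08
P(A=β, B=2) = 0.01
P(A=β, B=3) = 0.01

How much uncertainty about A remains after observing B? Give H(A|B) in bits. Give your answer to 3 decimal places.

Marginals: p(A) = (0.9000, 0.1000), p(B) = (0.2900, 0.4800, 0.2300).
H(A|B) = Σ p(B) · H(A|B=·).
  B=1: p=0.2900, H(A|B=1) = 0.8498
  B=2: p=0.4800, H(A|B=2) = 0.1461
  B=3: p=0.2300, H(A|B=3) = 0.2580
Weighted sum = 0.376 bits.

0.376 bits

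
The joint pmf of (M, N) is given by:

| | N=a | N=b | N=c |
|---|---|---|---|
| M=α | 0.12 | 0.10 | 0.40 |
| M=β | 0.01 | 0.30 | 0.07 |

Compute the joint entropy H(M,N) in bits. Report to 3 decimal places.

2.084 bits

H(M,N) = −Σ p(x,y)·log₂ p(x,y) over all 6 cells.
  cell (α,a): −0.12·log₂0.12 = 0.3671
  cell (α,b): −0.10·log₂0.10 = 0.3322
  cell (α,c): −0.40·log₂0.40 = 0.5288
  cell (β,a): −0.01·log₂0.01 = 0.0664
  cell (β,b): −0.30·log₂0.30 = 0.5211
  cell (β,c): −0.07·log₂0.07 = 0.2686
Sum = 2.084 bits.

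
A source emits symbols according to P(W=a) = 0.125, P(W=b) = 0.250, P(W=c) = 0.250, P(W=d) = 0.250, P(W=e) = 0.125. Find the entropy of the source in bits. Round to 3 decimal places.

2.250 bits

H(W) = −Σ p·log₂ p.
  −(0.125)·log₂(0.125) = 0.3750
  −(0.250)·log₂(0.250) = 0.5000
  −(0.250)·log₂(0.250) = 0.5000
  −(0.250)·log₂(0.250) = 0.5000
  −(0.125)·log₂(0.125) = 0.3750
Sum: 0.3750 + 0.5000 + 0.5000 + 0.5000 + 0.3750 = 2.250 bits.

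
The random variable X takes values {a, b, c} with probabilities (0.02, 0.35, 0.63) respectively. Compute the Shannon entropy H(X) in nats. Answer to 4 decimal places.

H(X) = −Σ p·ln p.
  −(0.02)·ln(0.02) = 0.07824
  −(0.35)·ln(0.35) = 0.36744
  −(0.63)·ln(0.63) = 0.29108
Sum: 0.07824 + 0.36744 + 0.29108 = 0.7368 nats.

0.7368 nats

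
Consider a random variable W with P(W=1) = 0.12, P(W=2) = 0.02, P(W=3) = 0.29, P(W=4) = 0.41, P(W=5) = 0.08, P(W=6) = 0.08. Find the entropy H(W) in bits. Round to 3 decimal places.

2.108 bits

H(W) = −Σ p·log₂ p.
  −(0.12)·log₂(0.12) = 0.3671
  −(0.02)·log₂(0.02) = 0.1129
  −(0.29)·log₂(0.29) = 0.5179
  −(0.41)·log₂(0.41) = 0.5274
  −(0.08)·log₂(0.08) = 0.2915
  −(0.08)·log₂(0.08) = 0.2915
Sum: 0.3671 + 0.1129 + 0.5179 + 0.5274 + 0.2915 + 0.2915 = 2.108 bits.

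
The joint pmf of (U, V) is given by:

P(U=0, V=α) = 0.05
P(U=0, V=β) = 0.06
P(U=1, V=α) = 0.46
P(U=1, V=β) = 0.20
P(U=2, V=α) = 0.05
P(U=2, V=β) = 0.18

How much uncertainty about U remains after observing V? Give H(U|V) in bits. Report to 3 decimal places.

Marginals: p(U) = (0.1100, 0.6600, 0.2300), p(V) = (0.5600, 0.4400).
H(U|V) = Σ p(V) · H(U|V=·).
  V=α: p=0.5600, H(U|V=α) = 0.8555
  V=β: p=0.4400, H(U|V=β) = 1.4365
Weighted sum = 1.111 bits.

1.111 bits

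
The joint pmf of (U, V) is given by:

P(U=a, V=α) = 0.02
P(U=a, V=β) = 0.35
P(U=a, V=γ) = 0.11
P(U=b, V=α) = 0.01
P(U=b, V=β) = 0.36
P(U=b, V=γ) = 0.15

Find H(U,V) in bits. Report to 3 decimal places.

H(U,V) = −Σ p(x,y)·log₂ p(x,y) over all 6 cells.
  cell (a,α): −0.02·log₂0.02 = 0.1129
  cell (a,β): −0.35·log₂0.35 = 0.5301
  cell (a,γ): −0.11·log₂0.11 = 0.3503
  cell (b,α): −0.01·log₂0.01 = 0.0664
  cell (b,β): −0.36·log₂0.36 = 0.5306
  cell (b,γ): −0.15·log₂0.15 = 0.4105
Sum = 2.001 bits.

2.001 bits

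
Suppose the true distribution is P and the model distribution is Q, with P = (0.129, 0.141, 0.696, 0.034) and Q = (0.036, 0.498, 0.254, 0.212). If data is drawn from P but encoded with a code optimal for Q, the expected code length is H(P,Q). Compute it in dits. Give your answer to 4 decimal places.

H(P,Q) = −Σ p·log₁₀ q.
  −0.129·log₁₀(0.036) = 0.18624
  −0.141·log₁₀(0.498) = 0.04269
  −0.696·log₁₀(0.254) = 0.41424
  −0.034·log₁₀(0.212) = 0.02290
H(P,Q) = 0.6661 dits.

0.6661 dits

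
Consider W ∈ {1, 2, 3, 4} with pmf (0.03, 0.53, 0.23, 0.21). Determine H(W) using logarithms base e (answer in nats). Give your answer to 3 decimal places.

H(W) = −Σ p·ln p.
  −(0.03)·ln(0.03) = 0.1052
  −(0.53)·ln(0.53) = 0.3365
  −(0.23)·ln(0.23) = 0.3380
  −(0.21)·ln(0.21) = 0.3277
Sum: 0.1052 + 0.3365 + 0.3380 + 0.3277 = 1.107 nats.

1.107 nats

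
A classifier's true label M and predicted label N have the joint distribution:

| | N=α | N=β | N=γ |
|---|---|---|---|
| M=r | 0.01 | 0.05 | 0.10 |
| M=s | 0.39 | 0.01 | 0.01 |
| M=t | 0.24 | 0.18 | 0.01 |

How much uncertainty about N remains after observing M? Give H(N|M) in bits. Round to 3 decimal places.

0.809 bits

Marginals: p(M) = (0.1600, 0.4100, 0.4300), p(N) = (0.6400, 0.2400, 0.1200).
H(N|M) = Σ p(M) · H(N|M=·).
  M=r: p=0.1600, H(N|M=r) = 1.1982
  M=s: p=0.4100, H(N|M=s) = 0.3300
  M=t: p=0.4300, H(N|M=t) = 1.1217
Weighted sum = 0.809 bits.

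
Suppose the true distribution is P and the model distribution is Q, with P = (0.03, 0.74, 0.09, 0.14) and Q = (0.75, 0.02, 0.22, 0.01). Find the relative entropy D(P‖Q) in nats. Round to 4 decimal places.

2.8645 nats

D(P‖Q) = Σ p·ln(p/q).
  0.03·ln(0.03/0.75) = -0.09657
  0.74·ln(0.74/0.02) = 2.67208
  0.09·ln(0.09/0.22) = -0.08044
  0.14·ln(0.14/0.01) = 0.36947
D(P‖Q) = 2.8645 nats.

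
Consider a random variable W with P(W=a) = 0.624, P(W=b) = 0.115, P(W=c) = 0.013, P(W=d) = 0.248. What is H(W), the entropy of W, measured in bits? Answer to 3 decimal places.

H(W) = −Σ p·log₂ p.
  −(0.624)·log₂(0.624) = 0.4246
  −(0.115)·log₂(0.115) = 0.3588
  −(0.013)·log₂(0.013) = 0.0814
  −(0.248)·log₂(0.248) = 0.4989
Sum: 0.4246 + 0.3588 + 0.0814 + 0.4989 = 1.364 bits.

1.364 bits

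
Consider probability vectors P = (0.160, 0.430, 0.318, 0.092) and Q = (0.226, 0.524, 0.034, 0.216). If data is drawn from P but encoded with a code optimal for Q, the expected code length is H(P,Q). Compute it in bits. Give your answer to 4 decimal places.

H(P,Q) = −Σ p·log₂ q.
  −0.160·log₂(0.226) = 0.34330
  −0.430·log₂(0.524) = 0.40092
  −0.318·log₂(0.034) = 1.55131
  −0.092·log₂(0.216) = 0.20340
H(P,Q) = 2.4989 bits.

2.4989 bits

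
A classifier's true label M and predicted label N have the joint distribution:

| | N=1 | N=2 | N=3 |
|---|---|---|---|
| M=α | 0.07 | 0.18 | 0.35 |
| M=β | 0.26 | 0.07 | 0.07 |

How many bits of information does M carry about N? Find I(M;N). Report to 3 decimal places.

0.238 bits

Marginals: p(M) = (0.6000, 0.4000), p(N) = (0.3300, 0.2500, 0.4200).
I(M;N) = H(M) + H(N) − H(M,N).
H(M) = 0.9710, H(N) = 1.5535, H(M,N) = 2.2864.
I(M;N) = 0.9710 + 1.5535 − 2.2864 = 0.238 bits.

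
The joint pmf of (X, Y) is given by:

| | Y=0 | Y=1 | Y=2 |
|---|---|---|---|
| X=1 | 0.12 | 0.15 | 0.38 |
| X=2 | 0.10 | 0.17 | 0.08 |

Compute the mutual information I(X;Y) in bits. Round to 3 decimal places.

Marginals: p(X) = (0.6500, 0.3500), p(Y) = (0.2200, 0.3200, 0.4600).
I(X;Y) = Σ p(x,y)·log₂[p(x,y)/(p(x)p(y))].
  (1,0): 0.12·log₂(0.8392) = -0.0304
  (1,1): 0.15·log₂(0.7212) = -0.0707
  (1,2): 0.38·log₂(1.2709) = 0.1314
  (2,0): 0.10·log₂(1.2987) = 0.0377
  (2,1): 0.17·log₂(1.5179) = 0.1023
  (2,2): 0.08·log₂(0.4969) = -0.0807
Sum = 0.090 bits.

0.090 bits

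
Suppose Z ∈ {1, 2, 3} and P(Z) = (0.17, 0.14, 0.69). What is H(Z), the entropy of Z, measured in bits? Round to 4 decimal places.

1.2011 bits

H(Z) = −Σ p·log₂ p.
  −(0.17)·log₂(0.17) = 0.43459
  −(0.14)·log₂(0.14) = 0.39711
  −(0.69)·log₂(0.69) = 0.36938
Sum: 0.43459 + 0.39711 + 0.36938 = 1.2011 bits.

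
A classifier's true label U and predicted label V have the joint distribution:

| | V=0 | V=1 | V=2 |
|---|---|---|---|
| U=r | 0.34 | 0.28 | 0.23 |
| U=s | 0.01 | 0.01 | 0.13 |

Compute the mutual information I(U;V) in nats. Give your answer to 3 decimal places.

0.098 nats

Marginals: p(U) = (0.8500, 0.1500), p(V) = (0.3500, 0.2900, 0.3600).
I(U;V) = Σ p(x,y)·ln[p(x,y)/(p(x)p(y))].
  (r,0): 0.34·ln(1.1429) = 0.0454
  (r,1): 0.28·ln(1.1359) = 0.0357
  (r,2): 0.23·ln(0.7516) = -0.0657
  (s,0): 0.01·ln(0.1905) = -0.0166
  (s,1): 0.01·ln(0.2299) = -0.0147
  (s,2): 0.13·ln(2.4074) = 0.1142
Sum = 0.098 nats.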